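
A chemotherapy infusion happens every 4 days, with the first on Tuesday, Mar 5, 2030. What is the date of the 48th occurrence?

Sep 9, 2030

The 48th occurrence is 47 intervals after the first: 47 × 4 = 188 days after Mar 5, 2030.
Mar has 31 days — 26 days to the end of Mar leaves 162.
Apr has 30 days (132 left).
May has 31 days (101 left).
Jun has 30 days (71 left).
Jul has 31 days (40 left).
Aug has 31 days (9 left).
9 days into Sep → Sep 9, 2030.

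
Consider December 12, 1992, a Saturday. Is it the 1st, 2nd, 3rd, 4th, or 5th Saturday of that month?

2nd

Day 12 falls in week ⌈12/7⌉ of the month.
Days 1–7 hold the 1st Saturday, 8–14 the 2nd, 15–21 the 3rd, 22–28 the 4th, 29–31 the 5th.
12 is in the range for the 2nd.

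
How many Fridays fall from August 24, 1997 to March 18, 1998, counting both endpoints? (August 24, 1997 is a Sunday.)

August 24, 1997 is a Sunday; the first Friday on or after it is August 29, 1997 (5 days later).
From August 29, 1997 to March 18, 1998: 2 + 30 + 31 + 30 + 31 + 31 + 28 + 18 = 201 days (rest of August, September, October, November, December, January, February, March).
201 ÷ 7 = 28 full weeks with remainder 5, so 28 more Fridays after the first → 29.

29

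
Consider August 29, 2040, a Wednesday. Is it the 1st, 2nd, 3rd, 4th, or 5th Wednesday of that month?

Day 29 falls in week ⌈29/7⌉ of the month.
Days 1–7 hold the 1st Wednesday, 8–14 the 2nd, 15–21 the 3rd, 22–28 the 4th, 29–31 the 5th.
29 is in the range for the 5th.

5th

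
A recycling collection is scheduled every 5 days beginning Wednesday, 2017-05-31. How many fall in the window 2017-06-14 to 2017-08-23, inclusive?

14

Occurrences land 5·i days after 2017-05-31 for i = 0, 1, 2, …
2017-06-14 is 14 days after the start; 14 ÷ 5 = 2 remainder 4; since the remainder is 4, round up to i = 3. First occurrence in the window: #4 on 2017-06-15 (3×5 = 15 days in).
2017-08-23 is 84 days after the start; 84 ÷ 5 = 16 remainder 4. Last occurrence in the window: #17 on 2017-08-19.
Occurrences #4 through #17: 14 in total.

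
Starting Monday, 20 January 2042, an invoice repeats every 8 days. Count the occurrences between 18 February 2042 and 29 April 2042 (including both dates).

9

Occurrences land 8·i days after 20 January 2042 for i = 0, 1, 2, …
18 February 2042 is 29 days after the start; 29 ÷ 8 = 3 remainder 5; since the remainder is 5, round up to i = 4. First occurrence in the window: #5 on 21 February 2042 (4×8 = 32 days in).
29 April 2042 is 99 days after the start; 99 ÷ 8 = 12 remainder 3. Last occurrence in the window: #13 on 26 April 2042.
Occurrences #5 through #13: 9 in total.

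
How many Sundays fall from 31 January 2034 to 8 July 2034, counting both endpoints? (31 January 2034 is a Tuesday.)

22

31 January 2034 is a Tuesday; the first Sunday on or after it is 5 February 2034 (5 days later).
From 5 February 2034 to 8 July 2034: 23 + 31 + 30 + 31 + 30 + 8 = 153 days (rest of February, March, April, May, June, July).
153 ÷ 7 = 21 full weeks with remainder 6, so 21 more Sundays after the first → 22.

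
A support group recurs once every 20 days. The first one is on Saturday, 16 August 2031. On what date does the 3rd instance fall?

The 3rd occurrence is 2 intervals after the first: 2 × 20 = 40 days after 16 August 2031.
August has 31 days — 15 days to the end of August leaves 25.
25 days into September → 25 September 2031.

25 September 2031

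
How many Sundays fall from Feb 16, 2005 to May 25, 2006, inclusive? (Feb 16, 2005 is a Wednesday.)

66

Feb 16, 2005 is a Wednesday; the first Sunday on or after it is Feb 20, 2005 (4 days later).
From Feb 20, 2005 to May 25, 2006: 314 + 145 = 459 days (rest of 2005, to May 25, 2006 in 2006).
459 ÷ 7 = 65 full weeks with remainder 4, so 65 more Sundays after the first → 66.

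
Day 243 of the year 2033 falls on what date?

2033-08-31

January has 31 days (243 − 31 = 212 remain).
February has 28 days (212 − 28 = 184 remain).
March has 31 days (184 − 31 = 153 remain).
April has 30 days (153 − 30 = 123 remain).
May has 31 days (123 − 31 = 92 remain).
June has 30 days (92 − 30 = 62 remain).
July has 31 days (62 − 31 = 31 remain).
31 into August → August 31.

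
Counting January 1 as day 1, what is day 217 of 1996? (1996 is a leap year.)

August 4, 1996

January has 31 days (217 − 31 = 186 remain).
February has 29 days (186 − 29 = 157 remain).
March has 31 days (157 − 31 = 126 remain).
April has 30 days (126 − 30 = 96 remain).
May has 31 days (96 − 31 = 65 remain).
June has 30 days (65 − 30 = 35 remain).
July has 31 days (35 − 31 = 4 remain).
4 into August → August 4.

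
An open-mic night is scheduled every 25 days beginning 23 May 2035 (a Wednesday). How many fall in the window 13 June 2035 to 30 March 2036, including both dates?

12

Occurrences land 25·i days after 23 May 2035 for i = 0, 1, 2, …
13 June 2035 is 21 days after the start; 21 ÷ 25 = 0 remainder 21; since the remainder is 21, round up to i = 1. First occurrence in the window: #2 on 17 June 2035 (1×25 = 25 days in).
30 March 2036 is 312 days after the start; 312 ÷ 25 = 12 remainder 12. Last occurrence in the window: #13 on 18 March 2036.
Occurrences #2 through #13: 12 in total.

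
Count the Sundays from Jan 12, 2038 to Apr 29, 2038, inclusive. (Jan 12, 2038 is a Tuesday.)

Jan 12, 2038 is a Tuesday; the first Sunday on or after it is Jan 17, 2038 (5 days later).
From Jan 17, 2038 to Apr 29, 2038: 14 + 28 + 31 + 29 = 102 days (rest of Jan, Feb, Mar, Apr).
102 ÷ 7 = 14 full weeks with remainder 4, so 14 more Sundays after the first → 15.

15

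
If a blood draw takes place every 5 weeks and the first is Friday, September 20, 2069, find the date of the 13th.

The 13th occurrence is 12 intervals after the first: 12 × 35 = 420 days after September 20, 2069.
September has 30 days — 10 days to the end of September leaves 410.
From end of September to end of 2069 is 92 days (318 left).
January has 31 days (287 left).
February has 28 days (259 left).
March has 31 days (228 left).
April has 30 days (198 left).
May has 31 days (167 left).
June has 30 days (137 left).
July has 31 days (106 left).
August has 31 days (75 left).
September has 30 days (45 left).
October has 31 days (14 left).
14 days into November → November 14, 2070.

November 14, 2070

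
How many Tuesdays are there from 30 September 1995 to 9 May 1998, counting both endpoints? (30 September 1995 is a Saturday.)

136

30 September 1995 is a Saturday; the first Tuesday on or after it is 3 October 1995 (3 days later).
From 3 October 1995 to 9 May 1998: 89 + 366 + 365 + 129 = 949 days (rest of 1995, 1996, 1997, to 9 May 1998 in 1998).
949 ÷ 7 = 135 full weeks with remainder 4, so 135 more Tuesdays after the first → 136.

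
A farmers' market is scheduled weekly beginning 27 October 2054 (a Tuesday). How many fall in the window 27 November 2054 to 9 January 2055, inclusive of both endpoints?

6

Occurrences land 7·i days after 27 October 2054 for i = 0, 1, 2, …
27 November 2054 is 31 days after the start; 31 ÷ 7 = 4 remainder 3; since the remainder is 3, round up to i = 5. First occurrence in the window: #6 on 1 December 2054 (5×7 = 35 days in).
9 January 2055 is 74 days after the start; 74 ÷ 7 = 10 remainder 4. Last occurrence in the window: #11 on 5 January 2055.
Occurrences #6 through #11: 6 in total.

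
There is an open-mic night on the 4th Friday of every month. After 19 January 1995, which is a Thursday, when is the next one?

January 1995 starts on a Sunday; its first Friday is the 6th, so the 4th Friday is the 27th — 27 January 1995.
27 January 1995 is after 19 January 1995, so that is the next one.

27 January 1995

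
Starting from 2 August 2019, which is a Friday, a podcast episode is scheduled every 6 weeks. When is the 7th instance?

The 7th occurrence is 6 intervals after the first: 6 × 42 = 252 days after 2 August 2019.
August has 31 days — 29 days to the end of August leaves 223.
September has 30 days (193 left).
October has 31 days (162 left).
November has 30 days (132 left).
December has 31 days (101 left).
January has 31 days (70 left).
February has 29 days (41 left).
March has 31 days (10 left).
10 days into April → 10 April 2020.

10 April 2020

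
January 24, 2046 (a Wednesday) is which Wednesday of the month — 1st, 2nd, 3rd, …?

Day 24 falls in week ⌈24/7⌉ of the month.
Days 1–7 hold the 1st Wednesday, 8–14 the 2nd, 15–21 the 3rd, 22–28 the 4th, 29–31 the 5th.
24 is in the range for the 4th.

4th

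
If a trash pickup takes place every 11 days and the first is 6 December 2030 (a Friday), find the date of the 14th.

28 April 2031

The 14th occurrence is 13 intervals after the first: 13 × 11 = 143 days after 6 December 2030.
December has 31 days — 25 days to the end of December leaves 118.
January has 31 days (87 left).
February has 28 days (59 left).
March has 31 days (28 left).
28 days into April → 28 April 2031.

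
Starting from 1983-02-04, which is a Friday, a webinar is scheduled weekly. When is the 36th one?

The 36th occurrence is 35 intervals after the first: 35 × 7 = 245 days after 1983-02-04.
February has 28 days — 24 days to the end of February leaves 221.
March has 31 days (190 left).
April has 30 days (160 left).
May has 31 days (129 left).
June has 30 days (99 left).
July has 31 days (68 left).
August has 31 days (37 left).
September has 30 days (7 left).
7 days into October → 1983-10-07.

1983-10-07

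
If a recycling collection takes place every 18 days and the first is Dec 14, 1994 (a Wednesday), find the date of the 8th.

The 8th occurrence is 7 intervals after the first: 7 × 18 = 126 days after Dec 14, 1994.
Dec has 31 days — 17 days to the end of Dec leaves 109.
Jan has 31 days (78 left).
Feb has 28 days (50 left).
Mar has 31 days (19 left).
19 days into Apr → Apr 19, 1995.

Apr 19, 1995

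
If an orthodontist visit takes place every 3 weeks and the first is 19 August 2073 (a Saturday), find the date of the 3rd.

30 September 2073

The 3rd occurrence is 2 intervals after the first: 2 × 21 = 42 days after 19 August 2073.
August has 31 days — 12 days to the end of August leaves 30.
30 days into September → 30 September 2073.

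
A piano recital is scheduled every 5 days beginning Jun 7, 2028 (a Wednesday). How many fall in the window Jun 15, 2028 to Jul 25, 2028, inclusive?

8

Occurrences land 5·i days after Jun 7, 2028 for i = 0, 1, 2, …
Jun 15, 2028 is 8 days after the start; 8 ÷ 5 = 1 remainder 3; since the remainder is 3, round up to i = 2. First occurrence in the window: #3 on Jun 17, 2028 (2×5 = 10 days in).
Jul 25, 2028 is 48 days after the start; 48 ÷ 5 = 9 remainder 3. Last occurrence in the window: #10 on Jul 22, 2028.
Occurrences #3 through #10: 8 in total.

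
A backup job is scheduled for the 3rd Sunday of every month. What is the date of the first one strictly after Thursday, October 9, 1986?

October 19, 1986

October 1986 starts on a Wednesday; its first Sunday is the 5th, so the 3rd Sunday is the 19th — October 19, 1986.
October 19, 1986 is after October 9, 1986, so that is the next one.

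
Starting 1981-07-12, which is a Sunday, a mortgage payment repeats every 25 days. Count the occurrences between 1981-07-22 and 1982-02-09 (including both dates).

8

Occurrences land 25·i days after 1981-07-12 for i = 0, 1, 2, …
1981-07-22 is 10 days after the start; 10 ÷ 25 = 0 remainder 10; since the remainder is 10, round up to i = 1. First occurrence in the window: #2 on 1981-08-06 (1×25 = 25 days in).
1982-02-09 is 212 days after the start; 212 ÷ 25 = 8 remainder 12. Last occurrence in the window: #9 on 1982-01-28.
Occurrences #2 through #9: 8 in total.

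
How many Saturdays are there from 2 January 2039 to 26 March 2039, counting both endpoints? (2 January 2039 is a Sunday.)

12

2 January 2039 is a Sunday; the first Saturday on or after it is 8 January 2039 (6 days later).
From 8 January 2039 to 26 March 2039: 23 + 28 + 26 = 77 days (rest of January, February, March).
77 ÷ 7 = 11 full weeks with remainder 0, so 11 more Saturdays after the first → 12.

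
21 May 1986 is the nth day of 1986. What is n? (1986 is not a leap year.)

Days in months before May: 31 + 28 + 31 + 30 = 120.
Plus 21 days into May → day 141.

141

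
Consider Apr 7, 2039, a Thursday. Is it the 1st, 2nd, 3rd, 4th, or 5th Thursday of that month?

1st

Day 7 falls in week ⌈7/7⌉ of the month.
Days 1–7 hold the 1st Thursday, 8–14 the 2nd, 15–21 the 3rd, 22–28 the 4th, 29–31 the 5th.
7 is in the range for the 1st.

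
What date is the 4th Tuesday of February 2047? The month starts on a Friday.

26 February 2047

February 2047 begins on a Friday, so the first Tuesday is February 5 (4 days later).
The 4th Tuesday is 3 weeks later: 5 + 21 = 26.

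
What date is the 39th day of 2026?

8 February 2026

January has 31 days (39 − 31 = 8 remain).
8 into February → February 8.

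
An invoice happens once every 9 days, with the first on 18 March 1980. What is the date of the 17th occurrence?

9 August 1980

The 17th occurrence is 16 intervals after the first: 16 × 9 = 144 days after 18 March 1980.
March has 31 days — 13 days to the end of March leaves 131.
April has 30 days (101 left).
May has 31 days (70 left).
June has 30 days (40 left).
July has 31 days (9 left).
9 days into August → 9 August 1980.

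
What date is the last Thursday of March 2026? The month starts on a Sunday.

March 2026 begins on a Sunday, so the first Thursday is March 5 (4 days later).
March 2026 has 31 days. Adding weeks: 5, 12, 19, 26 — the last one ≤ 31 is the 26th.

March 26, 2026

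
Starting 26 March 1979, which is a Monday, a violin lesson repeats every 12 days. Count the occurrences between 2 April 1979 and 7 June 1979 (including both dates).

Occurrences land 12·i days after 26 March 1979 for i = 0, 1, 2, …
2 April 1979 is 7 days after the start; 7 ÷ 12 = 0 remainder 7; since the remainder is 7, round up to i = 1. First occurrence in the window: #2 on 7 April 1979 (1×12 = 12 days in).
7 June 1979 is 73 days after the start; 73 ÷ 12 = 6 remainder 1. Last occurrence in the window: #7 on 6 June 1979.
Occurrences #2 through #7: 6 in total.

6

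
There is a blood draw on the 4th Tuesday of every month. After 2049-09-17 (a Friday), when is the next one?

2049-09-28

September 2049 starts on a Wednesday; its first Tuesday is the 7th, so the 4th Tuesday is the 28th — 2049-09-28.
2049-09-28 is after 2049-09-17, so that is the next one.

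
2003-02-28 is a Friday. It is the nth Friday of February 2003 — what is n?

Day 28 falls in week ⌈28/7⌉ of the month.
Days 1–7 hold the 1st Friday, 8–14 the 2nd, 15–21 the 3rd, 22–28 the 4th, 29–31 the 5th.
28 is in the range for the 4th.

4th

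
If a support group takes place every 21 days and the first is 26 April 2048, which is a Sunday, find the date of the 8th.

20 September 2048

The 8th occurrence is 7 intervals after the first: 7 × 21 = 147 days after 26 April 2048.
April has 30 days — 4 days to the end of April leaves 143.
May has 31 days (112 left).
June has 30 days (82 left).
July has 31 days (51 left).
August has 31 days (20 left).
20 days into September → 20 September 2048.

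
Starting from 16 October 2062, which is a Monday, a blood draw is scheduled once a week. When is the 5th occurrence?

The 5th occurrence is 4 intervals after the first: 4 × 7 = 28 days after 16 October 2062.
October has 31 days — 15 days to the end of October leaves 13.
13 days into November → 13 November 2062.

13 November 2062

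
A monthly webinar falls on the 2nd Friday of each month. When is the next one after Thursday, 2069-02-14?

2069-03-08

February 2069 starts on a Friday; its first Friday is the 1st, so the 2nd Friday is the 8th — 2069-02-08.
That is not after 2069-02-14, so look at March 2069.
March 2069 starts on a Friday; its first Friday is the 1st, so the 2nd Friday is the 8th — 2069-03-08.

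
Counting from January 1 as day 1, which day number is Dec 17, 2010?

Days in months before Dec: 31 + 28 + 31 + 30 + 31 + 30 + 31 + 31 + 30 + 31 + 30 = 334.
Plus 17 days into Dec → day 351.

351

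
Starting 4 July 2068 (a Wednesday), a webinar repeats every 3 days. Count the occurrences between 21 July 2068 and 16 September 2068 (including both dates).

19

Occurrences land 3·i days after 4 July 2068 for i = 0, 1, 2, …
21 July 2068 is 17 days after the start; 17 ÷ 3 = 5 remainder 2; since the remainder is 2, round up to i = 6. First occurrence in the window: #7 on 22 July 2068 (6×3 = 18 days in).
16 September 2068 is 74 days after the start; 74 ÷ 3 = 24 remainder 2. Last occurrence in the window: #25 on 14 September 2068.
Occurrences #7 through #25: 19 in total.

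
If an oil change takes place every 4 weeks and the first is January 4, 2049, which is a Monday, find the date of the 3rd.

March 1, 2049

The 3rd occurrence is 2 intervals after the first: 2 × 28 = 56 days after January 4, 2049.
January has 31 days — 27 days to the end of January leaves 29.
February has 28 days (1 left).
1 day into March → March 1, 2049.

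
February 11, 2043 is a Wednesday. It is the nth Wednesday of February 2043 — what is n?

Day 11 falls in week ⌈11/7⌉ of the month.
Days 1–7 hold the 1st Wednesday, 8–14 the 2nd, 15–21 the 3rd, 22–28 the 4th, 29–31 the 5th.
11 is in the range for the 2nd.

2nd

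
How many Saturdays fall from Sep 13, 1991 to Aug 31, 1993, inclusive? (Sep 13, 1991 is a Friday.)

103

Sep 13, 1991 is a Friday; the first Saturday on or after it is Sep 14, 1991 (1 day later).
From Sep 14, 1991 to Aug 31, 1993: 108 + 366 + 243 = 717 days (rest of 1991, 1992, to Aug 31, 1993 in 1993).
717 ÷ 7 = 102 full weeks with remainder 3, so 102 more Saturdays after the first → 103.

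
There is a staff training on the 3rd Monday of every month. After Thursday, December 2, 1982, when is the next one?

December 20, 1982

December 1982 starts on a Wednesday; its first Monday is the 6th, so the 3rd Monday is the 20th — December 20, 1982.
December 20, 1982 is after December 2, 1982, so that is the next one.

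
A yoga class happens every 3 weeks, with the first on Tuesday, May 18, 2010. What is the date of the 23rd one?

Aug 23, 2011

The 23rd occurrence is 22 intervals after the first: 22 × 21 = 462 days after May 18, 2010.
May has 31 days — 13 days to the end of May leaves 449.
From end of May to end of 2010 is 214 days (235 left).
Jan has 31 days (204 left).
Feb has 28 days (176 left).
Mar has 31 days (145 left).
Apr has 30 days (115 left).
May has 31 days (84 left).
Jun has 30 days (54 left).
Jul has 31 days (23 left).
23 days into Aug → Aug 23, 2011.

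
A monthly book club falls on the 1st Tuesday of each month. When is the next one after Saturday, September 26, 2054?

October 6, 2054

September 2054 starts on a Tuesday, so its 1st Tuesday is September 1, 2054.
That is not after September 26, 2054, so look at October 2054.
October 2054 starts on a Thursday, so its 1st Tuesday is October 6, 2054 (5 days in).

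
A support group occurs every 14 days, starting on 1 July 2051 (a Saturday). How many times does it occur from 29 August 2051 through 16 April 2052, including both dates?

16

Occurrences land 14·i days after 1 July 2051 for i = 0, 1, 2, …
29 August 2051 is 59 days after the start; 59 ÷ 14 = 4 remainder 3; since the remainder is 3, round up to i = 5. First occurrence in the window: #6 on 9 September 2051 (5×14 = 70 days in).
16 April 2052 is 290 days after the start; 290 ÷ 14 = 20 remainder 10. Last occurrence in the window: #21 on 6 April 2052.
Occurrences #6 through #21: 16 in total.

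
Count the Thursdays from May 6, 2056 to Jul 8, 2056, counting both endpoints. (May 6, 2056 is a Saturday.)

May 6, 2056 is a Saturday; the first Thursday on or after it is May 11, 2056 (5 days later).
From May 11, 2056 to Jul 8, 2056: 20 + 30 + 8 = 58 days (rest of May, Jun, Jul).
58 ÷ 7 = 8 full weeks with remainder 2, so 8 more Thursdays after the first → 9.

9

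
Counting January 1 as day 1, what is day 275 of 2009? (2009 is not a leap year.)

January has 31 days (275 − 31 = 244 remain).
February has 28 days (244 − 28 = 216 remain).
March has 31 days (216 − 31 = 185 remain).
April has 30 days (185 − 30 = 155 remain).
May has 31 days (155 − 31 = 124 remain).
June has 30 days (124 − 30 = 94 remain).
July has 31 days (94 − 31 = 63 remain).
August has 31 days (63 − 31 = 32 remain).
September has 30 days (32 − 30 = 2 remain).
2 into October → October 2.

2 October 2009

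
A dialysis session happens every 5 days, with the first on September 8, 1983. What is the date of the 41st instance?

March 26, 1984

The 41st occurrence is 40 intervals after the first: 40 × 5 = 200 days after September 8, 1983.
September has 30 days — 22 days to the end of September leaves 178.
October has 31 days (147 left).
November has 30 days (117 left).
December has 31 days (86 left).
January has 31 days (55 left).
February has 29 days (26 left).
26 days into March → March 26, 1984.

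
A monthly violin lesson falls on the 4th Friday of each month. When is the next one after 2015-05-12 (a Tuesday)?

May 2015 starts on a Friday; its first Friday is the 1st, so the 4th Friday is the 22nd — 2015-05-22.
2015-05-22 is after 2015-05-12, so that is the next one.

2015-05-22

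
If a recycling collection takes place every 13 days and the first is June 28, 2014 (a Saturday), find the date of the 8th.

The 8th occurrence is 7 intervals after the first: 7 × 13 = 91 days after June 28, 2014.
June has 30 days — 2 days to the end of June leaves 89.
July has 31 days (58 left).
August has 31 days (27 left).
27 days into September → September 27, 2014.

September 27, 2014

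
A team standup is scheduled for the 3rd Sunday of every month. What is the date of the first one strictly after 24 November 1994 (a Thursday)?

November 1994 starts on a Tuesday; its first Sunday is the 6th, so the 3rd Sunday is the 20th — 20 November 1994.
That is not after 24 November 1994, so look at December 1994.
December 1994 starts on a Thursday; its first Sunday is the 4th, so the 3rd Sunday is the 18th — 18 December 1994.

18 December 1994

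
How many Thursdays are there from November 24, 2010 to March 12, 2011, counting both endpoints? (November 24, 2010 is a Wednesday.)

November 24, 2010 is a Wednesday; the first Thursday on or after it is November 25, 2010 (1 day later).
From November 25, 2010 to March 12, 2011: 5 + 31 + 31 + 28 + 12 = 107 days (rest of November, December, January, February, March).
107 ÷ 7 = 15 full weeks with remainder 2, so 15 more Thursdays after the first → 16.

16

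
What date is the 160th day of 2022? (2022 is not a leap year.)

Jun 9, 2022

Jan has 31 days (160 − 31 = 129 remain).
Feb has 28 days (129 − 28 = 101 remain).
Mar has 31 days (101 − 31 = 70 remain).
Apr has 30 days (70 − 30 = 40 remain).
May has 31 days (40 − 31 = 9 remain).
9 into Jun → Jun 9.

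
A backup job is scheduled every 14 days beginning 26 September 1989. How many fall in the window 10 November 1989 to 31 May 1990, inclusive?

14

Occurrences land 14·i days after 26 September 1989 for i = 0, 1, 2, …
10 November 1989 is 45 days after the start; 45 ÷ 14 = 3 remainder 3; since the remainder is 3, round up to i = 4. First occurrence in the window: #5 on 21 November 1989 (4×14 = 56 days in).
31 May 1990 is 247 days after the start; 247 ÷ 14 = 17 remainder 9. Last occurrence in the window: #18 on 22 May 1990.
Occurrences #5 through #18: 14 in total.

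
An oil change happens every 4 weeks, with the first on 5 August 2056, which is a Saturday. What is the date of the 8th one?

The 8th occurrence is 7 intervals after the first: 7 × 28 = 196 days after 5 August 2056.
August has 31 days — 26 days to the end of August leaves 170.
September has 30 days (140 left).
October has 31 days (109 left).
November has 30 days (79 left).
December has 31 days (48 left).
January has 31 days (17 left).
17 days into February → 17 February 2057.

17 February 2057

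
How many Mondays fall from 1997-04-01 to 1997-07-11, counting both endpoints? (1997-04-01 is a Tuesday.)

1997-04-01 is a Tuesday; the first Monday on or after it is 1997-04-07 (6 days later).
From 1997-04-07 to 1997-07-11: 23 + 31 + 30 + 11 = 95 days (rest of April, May, June, July).
95 ÷ 7 = 13 full weeks with remainder 4, so 13 more Mondays after the first → 14.

14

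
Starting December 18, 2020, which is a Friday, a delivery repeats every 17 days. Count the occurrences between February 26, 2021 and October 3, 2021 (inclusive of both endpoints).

Occurrences land 17·i days after December 18, 2020 for i = 0, 1, 2, …
February 26, 2021 is 70 days after the start; 70 ÷ 17 = 4 remainder 2; since the remainder is 2, round up to i = 5. First occurrence in the window: #6 on March 13, 2021 (5×17 = 85 days in).
October 3, 2021 is 289 days after the start; 289 ÷ 17 = 17 remainder 0. Last occurrence in the window: #18 on October 3, 2021.
Occurrences #6 through #18: 13 in total.

13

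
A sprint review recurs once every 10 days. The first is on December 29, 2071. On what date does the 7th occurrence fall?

February 27, 2072

The 7th occurrence is 6 intervals after the first: 6 × 10 = 60 days after December 29, 2071.
December has 31 days — 2 days to the end of December leaves 58.
January has 31 days (27 left).
27 days into February → February 27, 2072.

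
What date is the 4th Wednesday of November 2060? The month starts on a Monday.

24 November 2060

November 2060 begins on a Monday, so the first Wednesday is November 3 (2 days later).
The 4th Wednesday is 3 weeks later: 3 + 21 = 24.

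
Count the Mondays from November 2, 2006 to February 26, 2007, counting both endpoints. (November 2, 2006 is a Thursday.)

November 2, 2006 is a Thursday; the first Monday on or after it is November 6, 2006 (4 days later).
From November 6, 2006 to February 26, 2007: 24 + 31 + 31 + 26 = 112 days (rest of November, December, January, February).
112 ÷ 7 = 16 full weeks with remainder 0, so 16 more Mondays after the first → 17.

17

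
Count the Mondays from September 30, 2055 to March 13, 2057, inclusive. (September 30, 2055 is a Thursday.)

September 30, 2055 is a Thursday; the first Monday on or after it is October 4, 2055 (4 days later).
From October 4, 2055 to March 13, 2057: 88 + 366 + 72 = 526 days (rest of 2055, 2056, to March 13, 2057 in 2057).
526 ÷ 7 = 75 full weeks with remainder 1, so 75 more Mondays after the first → 76.

76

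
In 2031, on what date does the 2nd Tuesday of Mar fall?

Mar 11, 2031

Mar 2031 begins on a Saturday, so the first Tuesday is Mar 4 (3 days later).
The 2nd Tuesday is 1 weeks later: 4 + 7 = 11.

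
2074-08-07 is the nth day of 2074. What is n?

219

Days in months before August: 31 + 28 + 31 + 30 + 31 + 30 + 31 = 212.
Plus 7 days into August → day 219.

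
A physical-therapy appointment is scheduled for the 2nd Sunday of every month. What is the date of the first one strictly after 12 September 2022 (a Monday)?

September 2022 starts on a Thursday; its first Sunday is the 4th, so the 2nd Sunday is the 11th — 11 September 2022.
That is not after 12 September 2022, so look at October 2022.
October 2022 starts on a Saturday; its first Sunday is the 2nd, so the 2nd Sunday is the 9th — 9 October 2022.

9 October 2022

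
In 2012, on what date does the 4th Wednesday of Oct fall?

The first Wednesday of Oct 2012 is Oct 3.
The 4th Wednesday is 3 weeks later: 3 + 21 = 24.

Oct 24, 2012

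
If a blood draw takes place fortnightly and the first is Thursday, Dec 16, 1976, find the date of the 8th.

Mar 24, 1977

The 8th occurrence is 7 intervals after the first: 7 × 14 = 98 days after Dec 16, 1976.
Dec has 31 days — 15 days to the end of Dec leaves 83.
Jan has 31 days (52 left).
Feb has 28 days (24 left).
24 days into Mar → Mar 24, 1977.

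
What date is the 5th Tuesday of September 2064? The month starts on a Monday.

30 September 2064

September 2064 begins on a Monday, so the first Tuesday is September 2 (1 day later).
The 5th Tuesday is 4 weeks later: 2 + 28 = 30.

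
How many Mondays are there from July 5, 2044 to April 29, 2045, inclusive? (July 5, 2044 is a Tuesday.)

42

July 5, 2044 is a Tuesday; the first Monday on or after it is July 11, 2044 (6 days later).
From July 11, 2044 to April 29, 2045: 20 + 31 + 30 + 31 + 30 + 31 + 31 + 28 + 31 + 29 = 292 days (rest of July, August, September, October, November, December, January, February, March, April).
292 ÷ 7 = 41 full weeks with remainder 5, so 41 more Mondays after the first → 42.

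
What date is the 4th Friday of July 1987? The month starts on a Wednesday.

24 July 1987

July 1987 begins on a Wednesday, so the first Friday is July 3 (2 days later).
The 4th Friday is 3 weeks later: 3 + 21 = 24.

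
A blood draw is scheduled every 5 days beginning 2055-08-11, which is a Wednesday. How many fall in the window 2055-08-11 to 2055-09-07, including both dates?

Occurrences land 5·i days after 2055-08-11 for i = 0, 1, 2, …
The window opens on the start date, so the first occurrence inside is #1 on 2055-08-11.
2055-09-07 is 27 days after the start; 27 ÷ 5 = 5 remainder 2. Last occurrence in the window: #6 on 2055-09-05.
Occurrences #1 through #6: 6 in total.

6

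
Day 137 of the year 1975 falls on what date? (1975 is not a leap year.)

January has 31 days (137 − 31 = 106 remain).
February has 28 days (106 − 28 = 78 remain).
March has 31 days (78 − 31 = 47 remain).
April has 30 days (47 − 30 = 17 remain).
17 into May → May 17.

17 May 1975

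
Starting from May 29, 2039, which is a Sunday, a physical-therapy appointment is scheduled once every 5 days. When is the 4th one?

June 13, 2039

The 4th occurrence is 3 intervals after the first: 3 × 5 = 15 days after May 29, 2039.
May has 31 days — 2 days to the end of May leaves 13.
13 days into June → June 13, 2039.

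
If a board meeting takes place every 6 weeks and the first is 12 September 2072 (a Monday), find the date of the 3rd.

5 December 2072

The 3rd occurrence is 2 intervals after the first: 2 × 42 = 84 days after 12 September 2072.
September has 30 days — 18 days to the end of September leaves 66.
October has 31 days (35 left).
November has 30 days (5 left).
5 days into December → 5 December 2072.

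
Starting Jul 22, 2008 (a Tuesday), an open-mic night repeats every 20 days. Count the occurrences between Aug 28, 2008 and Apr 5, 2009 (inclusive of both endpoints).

11

Occurrences land 20·i days after Jul 22, 2008 for i = 0, 1, 2, …
Aug 28, 2008 is 37 days after the start; 37 ÷ 20 = 1 remainder 17; since the remainder is 17, round up to i = 2. First occurrence in the window: #3 on Aug 31, 2008 (2×20 = 40 days in).
Apr 5, 2009 is 257 days after the start; 257 ÷ 20 = 12 remainder 17. Last occurrence in the window: #13 on Mar 19, 2009.
Occurrences #3 through #13: 11 in total.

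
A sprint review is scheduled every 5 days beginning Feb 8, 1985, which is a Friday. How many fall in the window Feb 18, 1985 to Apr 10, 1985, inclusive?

Occurrences land 5·i days after Feb 8, 1985 for i = 0, 1, 2, …
Feb 18, 1985 is 10 days after the start; 10 ÷ 5 = 2 remainder 0. First occurrence in the window: #3 on Feb 18, 1985 (2×5 = 10 days in).
Apr 10, 1985 is 61 days after the start; 61 ÷ 5 = 12 remainder 1. Last occurrence in the window: #13 on Apr 9, 1985.
Occurrences #3 through #13: 11 in total.

11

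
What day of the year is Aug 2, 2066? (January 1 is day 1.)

214

Days in months before Aug: 31 + 28 + 31 + 30 + 31 + 30 + 31 = 212.
Plus 2 days into Aug → day 214.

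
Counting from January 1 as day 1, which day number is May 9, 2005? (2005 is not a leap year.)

129

Days in months before May: 31 + 28 + 31 + 30 = 120.
Plus 9 days into May → day 129.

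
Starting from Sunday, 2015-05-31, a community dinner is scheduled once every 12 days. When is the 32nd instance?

The 32nd occurrence is 31 intervals after the first: 31 × 12 = 372 days after 2015-05-31.
May has 31 days — 0 days to the end of May leaves 372.
June has 30 days (342 left).
July has 31 days (311 left).
August has 31 days (280 left).
September has 30 days (250 left).
October has 31 days (219 left).
November has 30 days (189 left).
December has 31 days (158 left).
January has 31 days (127 left).
February has 29 days (98 left).
March has 31 days (67 left).
April has 30 days (37 left).
May has 31 days (6 left).
6 days into June → 2016-06-06.

2016-06-06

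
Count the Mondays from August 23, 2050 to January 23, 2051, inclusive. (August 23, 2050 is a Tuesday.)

August 23, 2050 is a Tuesday; the first Monday on or after it is August 29, 2050 (6 days later).
From August 29, 2050 to January 23, 2051: 2 + 30 + 31 + 30 + 31 + 23 = 147 days (rest of August, September, October, November, December, January).
147 ÷ 7 = 21 full weeks with remainder 0, so 21 more Mondays after the first → 22.

22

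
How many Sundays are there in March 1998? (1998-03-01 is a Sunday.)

5

1998-03-01 is a Sunday; the first Sunday on or after it is 1998-03-01.
From 1998-03-01 to 1998-03-31 is 31 − 1 = 30 days.
30 ÷ 7 = 4 full weeks with remainder 2, so 4 more Sundays after the first → 5.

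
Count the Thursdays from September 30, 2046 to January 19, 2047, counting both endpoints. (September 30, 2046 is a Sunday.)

16

September 30, 2046 is a Sunday; the first Thursday on or after it is October 4, 2046 (4 days later).
From October 4, 2046 to January 19, 2047: 27 + 30 + 31 + 19 = 107 days (rest of October, November, December, January).
107 ÷ 7 = 15 full weeks with remainder 2, so 15 more Thursdays after the first → 16.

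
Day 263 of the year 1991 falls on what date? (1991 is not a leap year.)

20 September 1991

January has 31 days (263 − 31 = 232 remain).
February has 28 days (232 − 28 = 204 remain).
March has 31 days (204 − 31 = 173 remain).
April has 30 days (173 − 30 = 143 remain).
May has 31 days (143 − 31 = 112 remain).
June has 30 days (112 − 30 = 82 remain).
July has 31 days (82 − 31 = 51 remain).
August has 31 days (51 − 31 = 20 remain).
20 into September → September 20.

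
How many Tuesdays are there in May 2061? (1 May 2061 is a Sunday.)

5

1 May 2061 is a Sunday; the first Tuesday on or after it is 3 May 2061 (2 days later).
From 3 May 2061 to 31 May 2061 is 31 − 3 = 28 days.
28 ÷ 7 = 4 full weeks with remainder 0, so 4 more Tuesdays after the first → 5.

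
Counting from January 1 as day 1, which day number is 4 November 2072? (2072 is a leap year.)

Days in months before November: 31 + 29 + 31 + 30 + 31 + 30 + 31 + 31 + 30 + 31 = 305.
Plus 4 days into November → day 309.

309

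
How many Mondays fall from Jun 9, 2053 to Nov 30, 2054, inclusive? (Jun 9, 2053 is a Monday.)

78

Jun 9, 2053 is a Monday; the first Monday on or after it is Jun 9, 2053.
From Jun 9, 2053 to Nov 30, 2054: 205 + 334 = 539 days (rest of 2053, to Nov 30, 2054 in 2054).
539 ÷ 7 = 77 full weeks with remainder 0, so 77 more Mondays after the first → 78.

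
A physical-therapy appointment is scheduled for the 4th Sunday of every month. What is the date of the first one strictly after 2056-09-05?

September 2056 starts on a Friday; its first Sunday is the 3rd, so the 4th Sunday is the 24th — 2056-09-24.
2056-09-24 is after 2056-09-05, so that is the next one.

2056-09-24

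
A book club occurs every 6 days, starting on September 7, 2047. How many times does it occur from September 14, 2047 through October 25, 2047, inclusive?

7

Occurrences land 6·i days after September 7, 2047 for i = 0, 1, 2, …
September 14, 2047 is 7 days after the start; 7 ÷ 6 = 1 remainder 1; since the remainder is 1, round up to i = 2. First occurrence in the window: #3 on September 19, 2047 (2×6 = 12 days in).
October 25, 2047 is 48 days after the start; 48 ÷ 6 = 8 remainder 0. Last occurrence in the window: #9 on October 25, 2047.
Occurrences #3 through #9: 7 in total.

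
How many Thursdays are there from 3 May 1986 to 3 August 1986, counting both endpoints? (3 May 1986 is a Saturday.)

3 May 1986 is a Saturday; the first Thursday on or after it is 8 May 1986 (5 days later).
From 8 May 1986 to 3 August 1986: 23 + 30 + 31 + 3 = 87 days (rest of May, June, July, August).
87 ÷ 7 = 12 full weeks with remainder 3, so 12 more Thursdays after the first → 13.

13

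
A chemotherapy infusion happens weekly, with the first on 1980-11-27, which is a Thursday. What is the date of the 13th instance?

1981-02-19

The 13th occurrence is 12 intervals after the first: 12 × 7 = 84 days after 1980-11-27.
November has 30 days — 3 days to the end of November leaves 81.
December has 31 days (50 left).
January has 31 days (19 left).
19 days into February → 1981-02-19.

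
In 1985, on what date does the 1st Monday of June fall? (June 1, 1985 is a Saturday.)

June 1985 begins on a Saturday, so the first Monday is June 3 (2 days later).

June 3, 1985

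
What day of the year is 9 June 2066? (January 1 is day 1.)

160

Days in months before June: 31 + 28 + 31 + 30 + 31 = 151.
Plus 9 days into June → day 160.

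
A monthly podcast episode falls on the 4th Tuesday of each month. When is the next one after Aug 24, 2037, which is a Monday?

Aug 2037 starts on a Saturday; its first Tuesday is the 4th, so the 4th Tuesday is the 25th — Aug 25, 2037.
Aug 25, 2037 is after Aug 24, 2037, so that is the next one.

Aug 25, 2037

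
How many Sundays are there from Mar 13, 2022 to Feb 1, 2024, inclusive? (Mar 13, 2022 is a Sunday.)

Mar 13, 2022 is a Sunday; the first Sunday on or after it is Mar 13, 2022.
From Mar 13, 2022 to Feb 1, 2024: 293 + 365 + 32 = 690 days (rest of 2022, 2023, to Feb 1, 2024 in 2024).
690 ÷ 7 = 98 full weeks with remainder 4, so 98 more Sundays after the first → 99.

99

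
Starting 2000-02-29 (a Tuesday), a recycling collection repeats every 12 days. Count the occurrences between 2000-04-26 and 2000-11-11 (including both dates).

17

Occurrences land 12·i days after 2000-02-29 for i = 0, 1, 2, …
2000-04-26 is 57 days after the start; 57 ÷ 12 = 4 remainder 9; since the remainder is 9, round up to i = 5. First occurrence in the window: #6 on 2000-04-29 (5×12 = 60 days in).
2000-11-11 is 256 days after the start; 256 ÷ 12 = 21 remainder 4. Last occurrence in the window: #22 on 2000-11-07.
Occurrences #6 through #22: 17 in total.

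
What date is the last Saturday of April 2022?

30 April 2022

The first Saturday of April 2022 is April 2.
April 2022 has 30 days. Adding weeks: 2, 9, 16, 23, 30 — the last one ≤ 30 is the 30th.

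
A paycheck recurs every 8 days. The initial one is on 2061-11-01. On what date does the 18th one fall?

The 18th occurrence is 17 intervals after the first: 17 × 8 = 136 days after 2061-11-01.
November has 30 days — 29 days to the end of November leaves 107.
December has 31 days (76 left).
January has 31 days (45 left).
February has 28 days (17 left).
17 days into March → 2062-03-17.

2062-03-17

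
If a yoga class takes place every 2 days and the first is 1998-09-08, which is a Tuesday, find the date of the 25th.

The 25th occurrence is 24 intervals after the first: 24 × 2 = 48 days after 1998-09-08.
September has 30 days — 22 days to the end of September leaves 26.
26 days into October → 1998-10-26.

1998-10-26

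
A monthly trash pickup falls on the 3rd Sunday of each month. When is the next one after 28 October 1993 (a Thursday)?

21 November 1993

October 1993 starts on a Friday; its first Sunday is the 3rd, so the 3rd Sunday is the 17th — 17 October 1993.
That is not after 28 October 1993, so look at November 1993.
November 1993 starts on a Monday; its first Sunday is the 7th, so the 3rd Sunday is the 21st — 21 November 1993.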